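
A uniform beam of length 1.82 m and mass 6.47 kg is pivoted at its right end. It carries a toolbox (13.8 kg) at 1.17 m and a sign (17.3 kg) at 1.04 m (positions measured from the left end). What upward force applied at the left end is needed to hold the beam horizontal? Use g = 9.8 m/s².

Taking torques about the right end:
Beam weight: 6.47 × 9.8 = 63.41 N down at 0.91 m → arm 0.91 m, τ = 63.41 × 0.91 = 57.7 N·m counterclockwise.
Toolbox: 13.8 × 9.8 = 135.2 N down at 1.17 m → arm 0.65 m, τ = 135.2 × 0.65 = 87.88 N·m counterclockwise.
Sign: 17.3 × 9.8 = 169.5 N down at 1.04 m → arm 0.78 m, τ = 169.5 × 0.78 = 132.2 N·m counterclockwise.
Net moment of the loads = 277.8 N·m counterclockwise.
The upward force F acts at the left end, arm 1.82 m, giving F × 1.82 clockwise.
Balancing moments: F × 1.82 = 277.8, giving F = 277.8 / 1.82 = 153 N.

F ≈ 153 N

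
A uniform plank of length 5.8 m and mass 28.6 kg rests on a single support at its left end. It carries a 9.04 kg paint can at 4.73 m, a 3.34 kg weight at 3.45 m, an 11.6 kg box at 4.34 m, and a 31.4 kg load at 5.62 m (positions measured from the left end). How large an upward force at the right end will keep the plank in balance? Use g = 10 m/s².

Take moments about the left end.
Beam weight: 28.6 × 10 = 286 N down at 2.9 m → arm 2.9 m, τ = 286 × 2.9 = 829.4 N·m clockwise.
Paint can: 9.04 × 10 = 90.4 N down at 4.73 m → arm 4.73 m, τ = 90.4 × 4.73 = 427.6 N·m clockwise.
Weight: 3.34 × 10 = 33.4 N down at 3.45 m → arm 3.45 m, τ = 33.4 × 3.45 = 115.2 N·m clockwise.
Box: 11.6 × 10 = 116 N down at 4.34 m → arm 4.34 m, τ = 116 × 4.34 = 503.4 N·m clockwise.
Load: 31.4 × 10 = 314 N down at 5.62 m → arm 5.62 m, τ = 314 × 5.62 = 1765 N·m clockwise.
Net moment of the loads = 3641 N·m clockwise.
The upward force F acts at the right end, arm 5.8 m, giving F × 5.8 counterclockwise.
For rotational equilibrium, F × 5.8 = 3641, so F = 3641 / 5.8 = 628 N.

F ≈ 628 N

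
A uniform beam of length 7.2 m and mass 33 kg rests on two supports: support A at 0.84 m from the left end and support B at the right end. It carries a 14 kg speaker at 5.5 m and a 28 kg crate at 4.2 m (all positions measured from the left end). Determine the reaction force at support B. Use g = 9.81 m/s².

R_B ≈ 386 N

About support A:
Beam weight: 33 × 9.81 = 323.7 N down at 3.6 m → arm 2.76 m, τ = 323.7 × 2.76 = 893.4 N·m clockwise.
Speaker: 14 × 9.81 = 137.3 N down at 5.5 m → arm 4.66 m, τ = 137.3 × 4.66 = 639.8 N·m clockwise.
Crate: 28 × 9.81 = 274.7 N down at 4.2 m → arm 3.36 m, τ = 274.7 × 3.36 = 923 N·m clockwise.
Net load moment about support A = 2456 N·m clockwise.
Reaction R at support B is upward at 7.2 m, arm 6.36 m → moment R × 6.36 counterclockwise.
Balancing moments: R × 6.36 = 2456, giving R = 386 N.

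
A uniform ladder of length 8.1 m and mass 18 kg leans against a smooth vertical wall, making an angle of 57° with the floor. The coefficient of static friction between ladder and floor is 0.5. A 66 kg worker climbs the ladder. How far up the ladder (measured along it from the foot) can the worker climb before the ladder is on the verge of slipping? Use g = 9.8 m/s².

d ≈ 6.83 m

Taking torques about the foot of the ladder:
Ladder weight 18×9.8 = 176.4 N acts at 4.05 m along the ladder; its horizontal arm is 4.05·cos57° = 2.206 m → τ = 389.1 N·m clockwise.
Worker weight 66×9.8 = 646.8 N at distance d → arm d·cos57° → τ = 646.8·d·0.5446 clockwise.
Wall normal N at the top has arm L sinθ = 6.793 m counterclockwise, so Στ = 0 gives N·6.793 = 389.1 + 352.2·d.
ΣFy = 0 ⇒ N_floor = 823.2 N, so the maximum friction is μ_s·N_floor = 0.5×823.2 = 411.6 N. ΣFx = 0 ⇒ N_wall = f, so at the slipping point N = 411.6 N.
Substituting: 411.6×6.793 = 389.1 + 352.2·d ⇒ d = (2796 − 389.1) / 352.2 = 6.83 m.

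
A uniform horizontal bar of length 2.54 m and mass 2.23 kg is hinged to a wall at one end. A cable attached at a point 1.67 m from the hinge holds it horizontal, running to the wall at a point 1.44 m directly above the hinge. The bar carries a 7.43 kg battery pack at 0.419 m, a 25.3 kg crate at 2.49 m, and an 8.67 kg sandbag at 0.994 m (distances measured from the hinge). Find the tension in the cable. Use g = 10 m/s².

T ≈ 711 N

Sum moments about the hinge (the unknown hinge reaction has zero arm there).
Beam weight: 2.23 × 10 = 22.3 N down at 1.27 m → arm 1.27 m, τ = 22.3 × 1.27 = 28.32 N·m clockwise.
Battery pack: 7.43 × 10 = 74.3 N down at 0.419 m → arm 0.419 m, τ = 74.3 × 0.419 = 31.13 N·m clockwise.
Crate: 25.3 × 10 = 253 N down at 2.49 m → arm 2.49 m, τ = 253 × 2.49 = 630 N·m clockwise.
Sandbag: 8.67 × 10 = 86.7 N down at 0.994 m → arm 0.994 m, τ = 86.7 × 0.994 = 86.18 N·m clockwise.
Total clockwise load moment = 775.6 N·m.
The cable tension T acts at 1.67 m; only its component perpendicular to the bar, T sinθ, produces torque. sinθ = h/√(h²+d²) = 1.44/√(1.44²+1.67²) = 0.653.
Balancing moments: T × 1.67 × 0.653 = 775.6, giving T = 775.6 / 1.091 = 711 N.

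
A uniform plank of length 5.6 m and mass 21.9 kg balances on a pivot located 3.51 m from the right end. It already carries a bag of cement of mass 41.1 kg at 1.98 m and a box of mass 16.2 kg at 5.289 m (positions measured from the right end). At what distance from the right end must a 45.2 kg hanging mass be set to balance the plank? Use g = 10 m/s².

Take moments about the pivot (at 3.51 m from the right end).
Beam weight: 21.9 × 10 = 219 N down at 2.8 m → arm 0.71 m, τ = 219 × 0.71 = 155.5 N·m clockwise.
Bag of cement: 41.1 × 10 = 411 N down at 1.98 m → arm 1.53 m, τ = 411 × 1.53 = 628.8 N·m clockwise.
Box: 16.2 × 10 = 162 N down at 5.289 m → arm 1.779 m, τ = 162 × 1.779 = 288.2 N·m counterclockwise.
Net moment of existing loads = 496.1 N·m clockwise.
The hanging mass weighs 45.2 × 10 = 452 N and must supply an equal counterclockwise moment, so its lever arm about the pivot is 496.1 / 452 = 1.1 m.
That puts it at 3.51 + 1.1 = 4.61 m from the right end.

x ≈ 4.61 m from the right end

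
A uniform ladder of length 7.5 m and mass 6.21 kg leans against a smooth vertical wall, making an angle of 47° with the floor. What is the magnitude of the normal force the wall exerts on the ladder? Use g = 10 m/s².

N_wall ≈ 29 N

Choose the foot of the ladder as the axis so the floor normal and friction both act there and drop out.
Ladder weight 6.21×10 = 62.1 N acts at 3.75 m along the ladder; its horizontal arm is 3.75·cos47° = 2.557 m → τ = 158.8 N·m clockwise.
Wall normal N acts horizontally at the top; its moment arm is the height L sinθ = 7.5·sin47° = 5.485 m, counterclockwise.
Στ = 0 ⇒ N × 5.485 = 158.8 ⇒ N = 29 N.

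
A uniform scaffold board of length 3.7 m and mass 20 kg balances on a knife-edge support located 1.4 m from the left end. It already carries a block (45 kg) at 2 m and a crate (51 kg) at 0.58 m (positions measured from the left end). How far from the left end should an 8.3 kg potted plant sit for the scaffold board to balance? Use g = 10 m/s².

x ≈ 2.1 m from the left end

About the knife-edge support (at 1.4 m from the left end):
Beam weight: 20 × 10 = 200 N down at 1.85 m → arm 0.45 m, τ = 200 × 0.45 = 90 N·m clockwise.
Block: 45 × 10 = 450 N down at 2 m → arm 0.6 m, τ = 450 × 0.6 = 270 N·m clockwise.
Crate: 51 × 10 = 510 N down at 0.58 m → arm 0.82 m, τ = 510 × 0.82 = 418.2 N·m counterclockwise.
Net moment of existing loads = 58.2 N·m counterclockwise.
The potted plant weighs 8.3 × 10 = 83 N and must supply an equal clockwise moment, so its lever arm about the knife-edge support is 58.2 / 83 = 0.701 m.
That puts it at 1.4 + 0.701 = 2.1 m from the left end.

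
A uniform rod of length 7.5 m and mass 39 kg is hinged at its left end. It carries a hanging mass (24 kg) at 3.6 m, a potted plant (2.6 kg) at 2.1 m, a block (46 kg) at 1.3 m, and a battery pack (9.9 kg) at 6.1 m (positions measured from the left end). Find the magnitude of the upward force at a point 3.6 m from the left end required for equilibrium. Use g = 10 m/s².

Take moments about the left end.
Beam weight: 39 × 10 = 390 N down at 3.75 m → arm 3.75 m, τ = 390 × 3.75 = 1462 N·m clockwise.
Hanging mass: 24 × 10 = 240 N down at 3.6 m → arm 3.6 m, τ = 240 × 3.6 = 864 N·m clockwise.
Potted plant: 2.6 × 10 = 26 N down at 2.1 m → arm 2.1 m, τ = 26 × 2.1 = 54.6 N·m clockwise.
Block: 46 × 10 = 460 N down at 1.3 m → arm 1.3 m, τ = 460 × 1.3 = 598 N·m clockwise.
Battery pack: 9.9 × 10 = 99 N down at 6.1 m → arm 6.1 m, τ = 99 × 6.1 = 603.9 N·m clockwise.
Net moment of the loads = 3582 N·m clockwise.
The upward force F acts at a point 3.6 m from the left end, arm 3.6 m, giving F × 3.6 counterclockwise.
For rotational equilibrium, F × 3.6 = 3582, so F = 3582 / 3.6 = 995 N.

F ≈ 995 N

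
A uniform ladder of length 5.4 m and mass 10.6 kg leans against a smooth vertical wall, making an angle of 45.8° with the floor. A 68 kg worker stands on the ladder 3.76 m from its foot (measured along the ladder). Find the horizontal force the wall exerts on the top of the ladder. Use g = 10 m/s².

N_wall ≈ 512 N

About the foot of the ladder:
Ladder weight 10.6×10 = 106 N acts at 2.7 m along the ladder; its horizontal arm is 2.7·cos45.8° = 1.882 m → τ = 199.5 N·m clockwise.
Worker: 68×10 = 680 N at 3.76 m → arm 2.621 m → τ = 1782 N·m clockwise.
Wall normal N acts horizontally at the top; its moment arm is the height L sinθ = 5.4·sin45.8° = 3.871 m, counterclockwise.
Setting net torque to zero: N × 3.871 = 1982 → N = 512 N.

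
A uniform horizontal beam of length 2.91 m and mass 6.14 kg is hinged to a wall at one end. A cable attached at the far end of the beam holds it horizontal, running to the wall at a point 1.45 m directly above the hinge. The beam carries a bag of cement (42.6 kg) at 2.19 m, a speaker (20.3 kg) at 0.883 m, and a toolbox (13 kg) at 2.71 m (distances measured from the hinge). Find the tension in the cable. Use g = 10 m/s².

T ≈ 1200 N

Take moments about the hinge.
Beam weight: 6.14 × 10 = 61.4 N down at 1.455 m → arm 1.455 m, τ = 61.4 × 1.455 = 89.34 N·m clockwise.
Bag of cement: 42.6 × 10 = 426 N down at 2.19 m → arm 2.19 m, τ = 426 × 2.19 = 932.9 N·m clockwise.
Speaker: 20.3 × 10 = 203 N down at 0.883 m → arm 0.883 m, τ = 203 × 0.883 = 179.2 N·m clockwise.
Toolbox: 13 × 10 = 130 N down at 2.71 m → arm 2.71 m, τ = 130 × 2.71 = 352.3 N·m clockwise.
Total clockwise load moment = 1554 N·m.
The cable tension T acts at 2.91 m; only its component perpendicular to the beam, T sinθ, produces torque. sinθ = h/√(h²+d²) = 1.45/√(1.45²+2.91²) = 0.446.
Στ = 0 ⇒ T × 2.91 × 0.446 = 1554 ⇒ T = 1554 / 1.298 = 1200 N.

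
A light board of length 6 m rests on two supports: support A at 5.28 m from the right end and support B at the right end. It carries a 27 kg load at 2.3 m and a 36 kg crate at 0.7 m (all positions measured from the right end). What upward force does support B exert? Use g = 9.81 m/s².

Taking torques about support A:
Load: 27 × 9.81 = 264.9 N down at 2.3 m → arm 2.98 m, τ = 264.9 × 2.98 = 789.4 N·m clockwise.
Crate: 36 × 9.81 = 353.2 N down at 0.7 m → arm 4.58 m, τ = 353.2 × 4.58 = 1618 N·m clockwise.
Net load moment about support A = 2407 N·m clockwise.
Reaction R at support B is upward at 0 m, arm 5.28 m → moment R × 5.28 counterclockwise.
Setting net torque to zero: R × 5.28 = 2407 → R = 456 N.

R_B ≈ 456 N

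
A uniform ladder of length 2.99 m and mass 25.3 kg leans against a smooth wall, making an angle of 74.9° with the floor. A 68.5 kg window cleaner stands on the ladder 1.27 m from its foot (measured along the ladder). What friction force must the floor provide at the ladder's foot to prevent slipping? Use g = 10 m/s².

f ≈ 113 N

Sum moments about the foot of the ladder (the floor normal and friction both act there and drop out).
Ladder weight 25.3×10 = 253 N acts at 1.495 m along the ladder; its horizontal arm is 1.495·cos74.9° = 0.3895 m → τ = 98.54 N·m clockwise.
Window cleaner: 68.5×10 = 685 N at 1.27 m → arm 0.3308 m → τ = 226.6 N·m clockwise.
Wall normal N acts horizontally at the top; its moment arm is the height L sinθ = 2.99·sin74.9° = 2.887 m, counterclockwise.
Setting net torque to zero: N × 2.887 = 325.1 → N = 113 N.
ΣFx = 0: friction at the foot balances the wall's push, so f = N_wall = 113 N.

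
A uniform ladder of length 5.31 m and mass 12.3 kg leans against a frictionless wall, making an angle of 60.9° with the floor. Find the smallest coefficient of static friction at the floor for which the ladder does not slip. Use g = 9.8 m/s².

Choose the foot of the ladder as the axis so the floor normal and friction both act there and drop out.
Ladder weight 12.3×9.8 = 120.5 N acts at 2.655 m along the ladder; its horizontal arm is 2.655·cos60.9° = 1.291 m → τ = 155.6 N·m clockwise.
Wall normal N acts horizontally at the top; its moment arm is the height L sinθ = 5.31·sin60.9° = 4.64 m, counterclockwise.
For rotational equilibrium, N × 4.64 = 155.6, so N = 33.53 N.
ΣFx = 0 ⇒ f = N_wall = 33.53 N. ΣFy = 0 ⇒ N_floor = 120.5 N.
μ_min = f / N_floor = 33.53 / 120.5 = 0.278.

μ_min ≈ 0.278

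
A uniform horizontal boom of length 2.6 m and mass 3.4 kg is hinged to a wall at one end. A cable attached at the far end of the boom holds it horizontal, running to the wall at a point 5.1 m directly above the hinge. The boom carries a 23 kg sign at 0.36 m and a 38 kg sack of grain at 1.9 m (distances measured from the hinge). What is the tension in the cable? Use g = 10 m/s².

About the hinge:
Beam weight: 3.4 × 10 = 34 N down at 1.3 m → arm 1.3 m, τ = 34 × 1.3 = 44.2 N·m clockwise.
Sign: 23 × 10 = 230 N down at 0.36 m → arm 0.36 m, τ = 230 × 0.36 = 82.8 N·m clockwise.
Sack of grain: 38 × 10 = 380 N down at 1.9 m → arm 1.9 m, τ = 380 × 1.9 = 722 N·m clockwise.
Total clockwise load moment = 849 N·m.
The cable tension T acts at 2.6 m; only its component perpendicular to the boom, T sinθ, produces torque. sinθ = h/√(h²+d²) = 5.1/√(5.1²+2.6²) = 0.8909.
Setting net torque to zero: T × 2.6 × 0.8909 = 849 → T = 849 / 2.316 = 367 N.

T ≈ 367 N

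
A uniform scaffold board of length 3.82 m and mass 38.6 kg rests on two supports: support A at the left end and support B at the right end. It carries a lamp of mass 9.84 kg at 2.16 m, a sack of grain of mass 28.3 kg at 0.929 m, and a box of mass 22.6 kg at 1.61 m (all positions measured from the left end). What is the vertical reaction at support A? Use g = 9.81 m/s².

R_A ≈ 570 N

About support B:
Beam weight: 38.6 × 9.81 = 378.7 N down at 1.91 m → arm 1.91 m, τ = 378.7 × 1.91 = 723.3 N·m counterclockwise.
Lamp: 9.84 × 9.81 = 96.53 N down at 2.16 m → arm 1.66 m, τ = 96.53 × 1.66 = 160.2 N·m counterclockwise.
Sack of grain: 28.3 × 9.81 = 277.6 N down at 0.929 m → arm 2.891 m, τ = 277.6 × 2.891 = 802.5 N·m counterclockwise.
Box: 22.6 × 9.81 = 221.7 N down at 1.61 m → arm 2.21 m, τ = 221.7 × 2.21 = 490 N·m counterclockwise.
Net load moment about support B = 2176 N·m counterclockwise.
Reaction R at support A is upward at 0 m, arm 3.82 m → moment R × 3.82 clockwise.
Στ = 0 ⇒ R × 3.82 = 2176 ⇒ R = 570 N.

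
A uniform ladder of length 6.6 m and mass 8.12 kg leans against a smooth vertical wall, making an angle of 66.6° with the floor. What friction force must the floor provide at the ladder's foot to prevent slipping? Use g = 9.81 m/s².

Choose the foot of the ladder as the axis so the floor normal and friction both act there and drop out.
Ladder weight 8.12×9.81 = 79.66 N acts at 3.3 m along the ladder; its horizontal arm is 3.3·cos66.6° = 1.311 m → τ = 104.4 N·m clockwise.
Wall normal N acts horizontally at the top; its moment arm is the height L sinθ = 6.6·sin66.6° = 6.057 m, counterclockwise.
Setting net torque to zero: N × 6.057 = 104.4 → N = 17.2 N.
ΣFx = 0: friction at the foot balances the wall's push, so f = N_wall = 17.2 N.

f ≈ 17.2 N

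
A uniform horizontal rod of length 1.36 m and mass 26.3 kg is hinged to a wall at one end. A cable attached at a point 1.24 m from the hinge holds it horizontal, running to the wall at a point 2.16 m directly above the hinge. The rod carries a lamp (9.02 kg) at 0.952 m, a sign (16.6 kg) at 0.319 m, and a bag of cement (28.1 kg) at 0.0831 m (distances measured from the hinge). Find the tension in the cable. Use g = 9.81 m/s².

T ≈ 311 N

Taking torques about the hinge:
Beam weight: 26.3 × 9.81 = 258 N down at 0.68 m → arm 0.68 m, τ = 258 × 0.68 = 175.4 N·m clockwise.
Lamp: 9.02 × 9.81 = 88.49 N down at 0.952 m → arm 0.952 m, τ = 88.49 × 0.952 = 84.24 N·m clockwise.
Sign: 16.6 × 9.81 = 162.8 N down at 0.319 m → arm 0.319 m, τ = 162.8 × 0.319 = 51.93 N·m clockwise.
Bag of cement: 28.1 × 9.81 = 275.7 N down at 0.0831 m → arm 0.0831 m, τ = 275.7 × 0.0831 = 22.91 N·m clockwise.
Total clockwise load moment = 334.5 N·m.
The cable tension T acts at 1.24 m; only its component perpendicular to the rod, T sinθ, produces torque. sinθ = h/√(h²+d²) = 2.16/√(2.16²+1.24²) = 0.8673.
Στ = 0 ⇒ T × 1.24 × 0.8673 = 334.5 ⇒ T = 334.5 / 1.075 = 311 N.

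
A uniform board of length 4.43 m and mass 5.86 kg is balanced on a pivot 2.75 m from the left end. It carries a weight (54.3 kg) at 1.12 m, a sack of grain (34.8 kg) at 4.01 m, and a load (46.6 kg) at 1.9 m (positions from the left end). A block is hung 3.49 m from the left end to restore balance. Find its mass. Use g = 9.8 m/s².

Sum moments about the pivot (at 2.75 m from the left end) (the support reaction has zero arm there).
Beam weight: 5.86 × 9.8 = 57.43 N down at 2.215 m → arm 0.535 m, τ = 57.43 × 0.535 = 30.73 N·m counterclockwise.
Weight: 54.3 × 9.8 = 532.1 N down at 1.12 m → arm 1.63 m, τ = 532.1 × 1.63 = 867.3 N·m counterclockwise.
Sack of grain: 34.8 × 9.8 = 341 N down at 4.01 m → arm 1.26 m, τ = 341 × 1.26 = 429.7 N·m clockwise.
Load: 46.6 × 9.8 = 456.7 N down at 1.9 m → arm 0.85 m, τ = 456.7 × 0.85 = 388.2 N·m counterclockwise.
Net moment of known loads = 856.5 N·m counterclockwise.
An unknown mass m at 3.49 m has arm 0.74 m; its moment is m·g·0.74 clockwise.
Balancing moments: m × 9.8 × 0.74 = 856.5, giving m = 856.5 / (9.8 × 0.74) = 118 kg.

m ≈ 118 kg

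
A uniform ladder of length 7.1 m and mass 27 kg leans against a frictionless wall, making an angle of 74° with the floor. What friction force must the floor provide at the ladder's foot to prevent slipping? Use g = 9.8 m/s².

Taking torques about the foot of the ladder:
Ladder weight 27×9.8 = 264.6 N acts at 3.55 m along the ladder; its horizontal arm is 3.55·cos74° = 0.9785 m → τ = 258.9 N·m clockwise.
Wall normal N acts horizontally at the top; its moment arm is the height L sinθ = 7.1·sin74° = 6.825 m, counterclockwise.
Balancing moments: N × 6.825 = 258.9, giving N = 37.9 N.
ΣFx = 0: friction at the foot balances the wall's push, so f = N_wall = 37.9 N.

f ≈ 37.9 N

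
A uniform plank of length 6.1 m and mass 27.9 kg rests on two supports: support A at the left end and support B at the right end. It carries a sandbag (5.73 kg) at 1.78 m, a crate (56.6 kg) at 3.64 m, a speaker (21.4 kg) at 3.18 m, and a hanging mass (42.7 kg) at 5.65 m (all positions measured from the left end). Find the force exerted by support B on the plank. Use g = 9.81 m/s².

R_B ≈ 982 N

About support A:
Beam weight: 27.9 × 9.81 = 273.7 N down at 3.05 m → arm 3.05 m, τ = 273.7 × 3.05 = 834.8 N·m clockwise.
Sandbag: 5.73 × 9.81 = 56.21 N down at 1.78 m → arm 1.78 m, τ = 56.21 × 1.78 = 100.1 N·m clockwise.
Crate: 56.6 × 9.81 = 555.2 N down at 3.64 m → arm 3.64 m, τ = 555.2 × 3.64 = 2021 N·m clockwise.
Speaker: 21.4 × 9.81 = 209.9 N down at 3.18 m → arm 3.18 m, τ = 209.9 × 3.18 = 667.5 N·m clockwise.
Hanging mass: 42.7 × 9.81 = 418.9 N down at 5.65 m → arm 5.65 m, τ = 418.9 × 5.65 = 2367 N·m clockwise.
Net load moment about support A = 5990 N·m clockwise.
Reaction R at support B is upward at 6.1 m, arm 6.1 m → moment R × 6.1 counterclockwise.
Balancing moments: R × 6.1 = 5990, giving R = 982 N.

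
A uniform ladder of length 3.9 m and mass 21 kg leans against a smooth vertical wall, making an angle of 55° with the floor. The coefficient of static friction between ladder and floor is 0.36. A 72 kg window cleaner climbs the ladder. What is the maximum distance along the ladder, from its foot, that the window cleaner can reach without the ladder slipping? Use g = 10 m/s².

About the foot of the ladder:
Ladder weight 21×10 = 210 N acts at 1.95 m along the ladder; its horizontal arm is 1.95·cos55° = 1.118 m → τ = 234.8 N·m clockwise.
Window cleaner weight 72×10 = 720 N at distance d → arm d·cos55° → τ = 720·d·0.5736 clockwise.
Wall normal N at the top has arm L sinθ = 3.195 m counterclockwise, so Στ = 0 gives N·3.195 = 234.8 + 413·d.
ΣFy = 0 ⇒ N_floor = 930 N, so the maximum friction is μ_s·N_floor = 0.36×930 = 334.8 N. ΣFx = 0 ⇒ N_wall = f, so at the slipping point N = 334.8 N.
Substituting: 334.8×3.195 = 234.8 + 413·d ⇒ d = (1070 − 234.8) / 413 = 2.02 m.

d ≈ 2.02 m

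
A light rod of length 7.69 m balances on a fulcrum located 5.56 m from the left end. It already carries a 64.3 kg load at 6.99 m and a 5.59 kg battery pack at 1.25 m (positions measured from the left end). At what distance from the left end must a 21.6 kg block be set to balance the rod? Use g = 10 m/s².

x ≈ 2.42 m from the left end

Take moments about the fulcrum (at 5.56 m from the left end).
Load: 64.3 × 10 = 643 N down at 6.99 m → arm 1.43 m, τ = 643 × 1.43 = 919.5 N·m clockwise.
Battery pack: 5.59 × 10 = 55.9 N down at 1.25 m → arm 4.31 m, τ = 55.9 × 4.31 = 240.9 N·m counterclockwise.
Net moment of existing loads = 678.6 N·m clockwise.
The block weighs 21.6 × 10 = 216 N and must supply an equal counterclockwise moment, so its lever arm about the fulcrum is 678.6 / 216 = 3.14 m.
That puts it at 5.56 − 3.14 = 2.42 m from the left end.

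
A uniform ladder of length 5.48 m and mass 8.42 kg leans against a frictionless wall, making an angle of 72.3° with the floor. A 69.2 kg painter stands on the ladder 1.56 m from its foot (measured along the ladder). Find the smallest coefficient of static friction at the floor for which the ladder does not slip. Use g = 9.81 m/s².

Taking torques about the foot of the ladder:
Ladder weight 8.42×9.81 = 82.6 N acts at 2.74 m along the ladder; its horizontal arm is 2.74·cos72.3° = 0.8331 m → τ = 68.81 N·m clockwise.
Painter: 69.2×9.81 = 678.9 N at 1.56 m → arm 0.4743 m → τ = 322 N·m clockwise.
Wall normal N acts horizontally at the top; its moment arm is the height L sinθ = 5.48·sin72.3° = 5.221 m, counterclockwise.
Balancing moments: N × 5.221 = 390.8, giving N = 74.85 N.
ΣFx = 0 ⇒ f = N_wall = 74.85 N. ΣFy = 0 ⇒ N_floor = 761.5 N.
μ_min = f / N_floor = 74.85 / 761.5 = 0.0983.

μ_min ≈ 0.0983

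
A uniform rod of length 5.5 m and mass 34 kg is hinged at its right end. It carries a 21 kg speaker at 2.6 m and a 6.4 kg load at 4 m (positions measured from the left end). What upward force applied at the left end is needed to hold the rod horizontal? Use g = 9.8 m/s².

F ≈ 292 N

Sum moments about the right end (the unknown pivot reaction has zero arm there).
Beam weight: 34 × 9.8 = 333.2 N down at 2.75 m → arm 2.75 m, τ = 333.2 × 2.75 = 916.3 N·m counterclockwise.
Speaker: 21 × 9.8 = 205.8 N down at 2.6 m → arm 2.9 m, τ = 205.8 × 2.9 = 596.8 N·m counterclockwise.
Load: 6.4 × 9.8 = 62.72 N down at 4 m → arm 1.5 m, τ = 62.72 × 1.5 = 94.08 N·m counterclockwise.
Net moment of the loads = 1607 N·m counterclockwise.
The upward force F acts at the left end, arm 5.5 m, giving F × 5.5 clockwise.
Balancing moments: F × 5.5 = 1607, giving F = 1607 / 5.5 = 292 N.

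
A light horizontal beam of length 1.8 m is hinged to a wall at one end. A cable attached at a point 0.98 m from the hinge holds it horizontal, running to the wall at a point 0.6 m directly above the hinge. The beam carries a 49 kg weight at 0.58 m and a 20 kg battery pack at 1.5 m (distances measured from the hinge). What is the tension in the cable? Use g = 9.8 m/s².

About the hinge:
Weight: 49 × 9.8 = 480.2 N down at 0.58 m → arm 0.58 m, τ = 480.2 × 0.58 = 278.5 N·m clockwise.
Battery pack: 20 × 9.8 = 196 N down at 1.5 m → arm 1.5 m, τ = 196 × 1.5 = 294 N·m clockwise.
Total clockwise load moment = 572.5 N·m.
The cable tension T acts at 0.98 m; only its component perpendicular to the beam, T sinθ, produces torque. sinθ = h/√(h²+d²) = 0.6/√(0.6²+0.98²) = 0.5222.
Balancing moments: T × 0.98 × 0.5222 = 572.5, giving T = 572.5 / 0.5118 = 1120 N.

T ≈ 1120 N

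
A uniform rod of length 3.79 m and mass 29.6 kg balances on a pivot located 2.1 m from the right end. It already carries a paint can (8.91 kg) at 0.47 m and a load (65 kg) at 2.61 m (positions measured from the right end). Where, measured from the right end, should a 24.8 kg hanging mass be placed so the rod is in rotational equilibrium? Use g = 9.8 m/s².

x ≈ 1.59 m from the right end

Taking torques about the pivot (at 2.1 m from the right end):
Beam weight: 29.6 × 9.8 = 290.1 N down at 1.895 m → arm 0.205 m, τ = 290.1 × 0.205 = 59.47 N·m clockwise.
Paint can: 8.91 × 9.8 = 87.32 N down at 0.47 m → arm 1.63 m, τ = 87.32 × 1.63 = 142.3 N·m clockwise.
Load: 65 × 9.8 = 637 N down at 2.61 m → arm 0.51 m, τ = 637 × 0.51 = 324.9 N·m counterclockwise.
Net moment of existing loads = 123.1 N·m counterclockwise.
The hanging mass weighs 24.8 × 9.8 = 243 N and must supply an equal clockwise moment, so its lever arm about the pivot is 123.1 / 243 = 0.507 m.
That puts it at 2.1 − 0.507 = 1.59 m from the right end.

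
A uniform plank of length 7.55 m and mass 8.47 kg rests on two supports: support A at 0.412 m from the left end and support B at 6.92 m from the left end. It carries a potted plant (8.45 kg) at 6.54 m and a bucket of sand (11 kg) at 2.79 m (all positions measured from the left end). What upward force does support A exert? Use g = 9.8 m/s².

R_A ≈ 113 N

Choose support B as the axis so its reaction then has zero moment arm.
Beam weight: 8.47 × 9.8 = 83.01 N down at 3.775 m → arm 3.145 m, τ = 83.01 × 3.145 = 261.1 N·m counterclockwise.
Potted plant: 8.45 × 9.8 = 82.81 N down at 6.54 m → arm 0.38 m, τ = 82.81 × 0.38 = 31.47 N·m counterclockwise.
Bucket of sand: 11 × 9.8 = 107.8 N down at 2.79 m → arm 4.13 m, τ = 107.8 × 4.13 = 445.2 N·m counterclockwise.
Net load moment about support B = 737.8 N·m counterclockwise.
Reaction R at support A is upward at 0.412 m, arm 6.508 m → moment R × 6.508 clockwise.
Balancing moments: R × 6.508 = 737.8, giving R = 113 N.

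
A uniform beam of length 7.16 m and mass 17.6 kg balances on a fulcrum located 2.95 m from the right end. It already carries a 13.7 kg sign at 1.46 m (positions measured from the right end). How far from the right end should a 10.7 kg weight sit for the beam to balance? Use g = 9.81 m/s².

Taking torques about the fulcrum (at 2.95 m from the right end):
Beam weight: 17.6 × 9.81 = 172.7 N down at 3.58 m → arm 0.63 m, τ = 172.7 × 0.63 = 108.8 N·m counterclockwise.
Sign: 13.7 × 9.81 = 134.4 N down at 1.46 m → arm 1.49 m, τ = 134.4 × 1.49 = 200.3 N·m clockwise.
Net moment of existing loads = 91.5 N·m clockwise.
The weight weighs 10.7 × 9.81 = 105 N and must supply an equal counterclockwise moment, so its lever arm about the fulcrum is 91.5 / 105 = 0.871 m.
That puts it at 2.95 + 0.871 = 3.82 m from the right end.

x ≈ 3.82 m from the right end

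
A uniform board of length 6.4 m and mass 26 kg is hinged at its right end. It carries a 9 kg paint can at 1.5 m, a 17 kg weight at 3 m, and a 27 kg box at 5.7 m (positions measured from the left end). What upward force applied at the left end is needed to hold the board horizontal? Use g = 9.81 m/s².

Choose the right end as the axis so the unknown pivot reaction has zero arm there.
Beam weight: 26 × 9.81 = 255.1 N down at 3.2 m → arm 3.2 m, τ = 255.1 × 3.2 = 816.3 N·m counterclockwise.
Paint can: 9 × 9.81 = 88.29 N down at 1.5 m → arm 4.9 m, τ = 88.29 × 4.9 = 432.6 N·m counterclockwise.
Weight: 17 × 9.81 = 166.8 N down at 3 m → arm 3.4 m, τ = 166.8 × 3.4 = 567.1 N·m counterclockwise.
Box: 27 × 9.81 = 264.9 N down at 5.7 m → arm 0.7 m, τ = 264.9 × 0.7 = 185.4 N·m counterclockwise.
Net moment of the loads = 2001 N·m counterclockwise.
The upward force F acts at the left end, arm 6.4 m, giving F × 6.4 clockwise.
Στ = 0 ⇒ F × 6.4 = 2001 ⇒ F = 2001 / 6.4 = 313 N.

F ≈ 313 N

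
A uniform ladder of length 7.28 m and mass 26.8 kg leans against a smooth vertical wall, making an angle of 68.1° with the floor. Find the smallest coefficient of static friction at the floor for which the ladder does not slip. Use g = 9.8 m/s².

μ_min ≈ 0.201

Taking torques about the foot of the ladder:
Ladder weight 26.8×9.8 = 262.6 N acts at 3.64 m along the ladder; its horizontal arm is 3.64·cos68.1° = 1.358 m → τ = 356.6 N·m clockwise.
Wall normal N acts horizontally at the top; its moment arm is the height L sinθ = 7.28·sin68.1° = 6.755 m, counterclockwise.
Balancing moments: N × 6.755 = 356.6, giving N = 52.79 N.
ΣFx = 0 ⇒ f = N_wall = 52.79 N. ΣFy = 0 ⇒ N_floor = 262.6 N.
μ_min = f / N_floor = 52.79 / 262.6 = 0.201.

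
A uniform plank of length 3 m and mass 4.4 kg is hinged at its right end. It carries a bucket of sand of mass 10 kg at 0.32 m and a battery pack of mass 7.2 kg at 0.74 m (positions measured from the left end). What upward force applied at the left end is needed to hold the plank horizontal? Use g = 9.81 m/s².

Choose the right end as the axis so the unknown pivot reaction has zero arm there.
Beam weight: 4.4 × 9.81 = 43.16 N down at 1.5 m → arm 1.5 m, τ = 43.16 × 1.5 = 64.74 N·m counterclockwise.
Bucket of sand: 10 × 9.81 = 98.1 N down at 0.32 m → arm 2.68 m, τ = 98.1 × 2.68 = 262.9 N·m counterclockwise.
Battery pack: 7.2 × 9.81 = 70.63 N down at 0.74 m → arm 2.26 m, τ = 70.63 × 2.26 = 159.6 N·m counterclockwise.
Net moment of the loads = 487.2 N·m counterclockwise.
The upward force F acts at the left end, arm 3 m, giving F × 3 clockwise.
Στ = 0 ⇒ F × 3 = 487.2 ⇒ F = 487.2 / 3 = 162 N.

F ≈ 162 N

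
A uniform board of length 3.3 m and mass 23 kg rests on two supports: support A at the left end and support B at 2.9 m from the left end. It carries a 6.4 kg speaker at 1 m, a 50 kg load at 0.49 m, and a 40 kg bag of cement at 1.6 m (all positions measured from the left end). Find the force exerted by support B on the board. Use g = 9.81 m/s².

Choose support A as the axis so its reaction then has zero moment arm.
Beam weight: 23 × 9.81 = 225.6 N down at 1.65 m → arm 1.65 m, τ = 225.6 × 1.65 = 372.2 N·m clockwise.
Speaker: 6.4 × 9.81 = 62.78 N down at 1 m → arm 1 m, τ = 62.78 × 1 = 62.78 N·m clockwise.
Load: 50 × 9.81 = 490.5 N down at 0.49 m → arm 0.49 m, τ = 490.5 × 0.49 = 240.3 N·m clockwise.
Bag of cement: 40 × 9.81 = 392.4 N down at 1.6 m → arm 1.6 m, τ = 392.4 × 1.6 = 627.8 N·m clockwise.
Net load moment about support A = 1303 N·m clockwise.
Reaction R at support B is upward at 2.9 m, arm 2.9 m → moment R × 2.9 counterclockwise.
Στ = 0 ⇒ R × 2.9 = 1303 ⇒ R = 449 N.

R_B ≈ 449 N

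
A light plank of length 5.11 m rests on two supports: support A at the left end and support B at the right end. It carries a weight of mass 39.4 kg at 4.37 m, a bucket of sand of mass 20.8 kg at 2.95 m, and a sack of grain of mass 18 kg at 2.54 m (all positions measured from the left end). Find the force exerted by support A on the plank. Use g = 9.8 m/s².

Choose support B as the axis so its reaction then has zero moment arm.
Weight: 39.4 × 9.8 = 386.1 N down at 4.37 m → arm 0.74 m, τ = 386.1 × 0.74 = 285.7 N·m counterclockwise.
Bucket of sand: 20.8 × 9.8 = 203.8 N down at 2.95 m → arm 2.16 m, τ = 203.8 × 2.16 = 440.2 N·m counterclockwise.
Sack of grain: 18 × 9.8 = 176.4 N down at 2.54 m → arm 2.57 m, τ = 176.4 × 2.57 = 453.3 N·m counterclockwise.
Net load moment about support B = 1179 N·m counterclockwise.
Reaction R at support A is upward at 0 m, arm 5.11 m → moment R × 5.11 clockwise.
Setting net torque to zero: R × 5.11 = 1179 → R = 231 N.

R_A ≈ 231 N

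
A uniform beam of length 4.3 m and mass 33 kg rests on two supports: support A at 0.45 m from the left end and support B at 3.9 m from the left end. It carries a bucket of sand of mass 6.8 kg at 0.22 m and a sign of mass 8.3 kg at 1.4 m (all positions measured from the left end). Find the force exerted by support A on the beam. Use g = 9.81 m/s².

Sum moments about support B (its reaction then has zero moment arm).
Beam weight: 33 × 9.81 = 323.7 N down at 2.15 m → arm 1.75 m, τ = 323.7 × 1.75 = 566.5 N·m counterclockwise.
Bucket of sand: 6.8 × 9.81 = 66.71 N down at 0.22 m → arm 3.68 m, τ = 66.71 × 3.68 = 245.5 N·m counterclockwise.
Sign: 8.3 × 9.81 = 81.42 N down at 1.4 m → arm 2.5 m, τ = 81.42 × 2.5 = 203.6 N·m counterclockwise.
Net load moment about support B = 1016 N·m counterclockwise.
Reaction R at support A is upward at 0.45 m, arm 3.45 m → moment R × 3.45 clockwise.
Balancing moments: R × 3.45 = 1016, giving R = 294 N.

R_A ≈ 294 N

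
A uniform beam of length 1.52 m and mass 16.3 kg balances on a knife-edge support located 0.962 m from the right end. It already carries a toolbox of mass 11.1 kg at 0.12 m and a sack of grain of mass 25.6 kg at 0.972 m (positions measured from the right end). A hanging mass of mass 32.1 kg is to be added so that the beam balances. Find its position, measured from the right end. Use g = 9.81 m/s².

Sum moments about the knife-edge support (at 0.962 m from the right end) (the support reaction has zero arm there).
Beam weight: 16.3 × 9.81 = 159.9 N down at 0.76 m → arm 0.202 m, τ = 159.9 × 0.202 = 32.3 N·m clockwise.
Toolbox: 11.1 × 9.81 = 108.9 N down at 0.12 m → arm 0.842 m, τ = 108.9 × 0.842 = 91.69 N·m clockwise.
Sack of grain: 25.6 × 9.81 = 251.1 N down at 0.972 m → arm 0.01 m, τ = 251.1 × 0.01 = 2.511 N·m counterclockwise.
Net moment of existing loads = 121.5 N·m clockwise.
The hanging mass weighs 32.1 × 9.81 = 314.9 N and must supply an equal counterclockwise moment, so its lever arm about the knife-edge support is 121.5 / 314.9 = 0.386 m.
That puts it at 0.962 + 0.386 = 1.35 m from the right end.

x ≈ 1.35 m from the right end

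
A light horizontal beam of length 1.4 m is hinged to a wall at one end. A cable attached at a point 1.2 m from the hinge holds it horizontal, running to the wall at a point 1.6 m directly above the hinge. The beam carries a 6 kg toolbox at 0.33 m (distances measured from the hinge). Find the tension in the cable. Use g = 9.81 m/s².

About the hinge:
Toolbox: 6 × 9.81 = 58.86 N down at 0.33 m → arm 0.33 m, τ = 58.86 × 0.33 = 19.42 N·m clockwise.
Total clockwise load moment = 19.42 N·m.
The cable tension T acts at 1.2 m; only its component perpendicular to the beam, T sinθ, produces torque. sinθ = h/√(h²+d²) = 1.6/√(1.6²+1.2²) = 0.8.
Στ = 0 ⇒ T × 1.2 × 0.8 = 19.42 ⇒ T = 19.42 / 0.96 = 20.2 N.

T ≈ 20.2 N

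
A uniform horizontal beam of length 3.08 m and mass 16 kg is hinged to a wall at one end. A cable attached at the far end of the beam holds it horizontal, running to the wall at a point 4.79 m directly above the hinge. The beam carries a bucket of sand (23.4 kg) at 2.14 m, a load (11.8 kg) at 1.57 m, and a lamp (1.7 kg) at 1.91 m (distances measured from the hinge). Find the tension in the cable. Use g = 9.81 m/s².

About the hinge:
Beam weight: 16 × 9.81 = 157 N down at 1.54 m → arm 1.54 m, τ = 157 × 1.54 = 241.8 N·m clockwise.
Bucket of sand: 23.4 × 9.81 = 229.6 N down at 2.14 m → arm 2.14 m, τ = 229.6 × 2.14 = 491.3 N·m clockwise.
Load: 11.8 × 9.81 = 115.8 N down at 1.57 m → arm 1.57 m, τ = 115.8 × 1.57 = 181.8 N·m clockwise.
Lamp: 1.7 × 9.81 = 16.68 N down at 1.91 m → arm 1.91 m, τ = 16.68 × 1.91 = 31.86 N·m clockwise.
Total clockwise load moment = 946.8 N·m.
The cable tension T acts at 3.08 m; only its component perpendicular to the beam, T sinθ, produces torque. sinθ = h/√(h²+d²) = 4.79/√(4.79²+3.08²) = 0.8411.
For rotational equilibrium, T × 3.08 × 0.8411 = 946.8, so T = 946.8 / 2.591 = 365 N.

T ≈ 365 N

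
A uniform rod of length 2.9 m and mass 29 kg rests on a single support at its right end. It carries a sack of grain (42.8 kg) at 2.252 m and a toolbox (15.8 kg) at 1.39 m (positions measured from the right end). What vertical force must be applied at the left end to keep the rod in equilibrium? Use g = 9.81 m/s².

F ≈ 543 N

Taking torques about the right end:
Beam weight: 29 × 9.81 = 284.5 N down at 1.45 m → arm 1.45 m, τ = 284.5 × 1.45 = 412.5 N·m counterclockwise.
Sack of grain: 42.8 × 9.81 = 419.9 N down at 2.252 m → arm 2.252 m, τ = 419.9 × 2.252 = 945.6 N·m counterclockwise.
Toolbox: 15.8 × 9.81 = 155 N down at 1.39 m → arm 1.39 m, τ = 155 × 1.39 = 215.4 N·m counterclockwise.
Net moment of the loads = 1574 N·m counterclockwise.
The upward force F acts at the left end, arm 2.9 m, giving F × 2.9 clockwise.
Balancing moments: F × 2.9 = 1574, giving F = 1574 / 2.9 = 543 N.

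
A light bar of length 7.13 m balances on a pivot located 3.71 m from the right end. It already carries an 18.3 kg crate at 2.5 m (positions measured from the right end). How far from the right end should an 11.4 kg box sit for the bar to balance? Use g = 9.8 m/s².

Choose the pivot (at 3.71 m from the right end) as the axis so the support reaction has zero arm there.
Crate: 18.3 × 9.8 = 179.3 N down at 2.5 m → arm 1.21 m, τ = 179.3 × 1.21 = 217 N·m clockwise.
Net moment of existing loads = 217 N·m clockwise.
The box weighs 11.4 × 9.8 = 111.7 N and must supply an equal counterclockwise moment, so its lever arm about the pivot is 217 / 111.7 = 1.94 m.
That puts it at 3.71 + 1.94 = 5.65 m from the right end.

x ≈ 5.65 m from the right end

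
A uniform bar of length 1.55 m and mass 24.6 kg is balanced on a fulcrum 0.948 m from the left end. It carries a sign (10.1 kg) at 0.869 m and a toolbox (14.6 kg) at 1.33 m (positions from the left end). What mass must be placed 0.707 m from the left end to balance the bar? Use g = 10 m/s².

m ≈ 2.17 kg

Take moments about the fulcrum (at 0.948 m from the left end).
Beam weight: 24.6 × 10 = 246 N down at 0.775 m → arm 0.173 m, τ = 246 × 0.173 = 42.56 N·m counterclockwise.
Sign: 10.1 × 10 = 101 N down at 0.869 m → arm 0.079 m, τ = 101 × 0.079 = 7.979 N·m counterclockwise.
Toolbox: 14.6 × 10 = 146 N down at 1.33 m → arm 0.382 m, τ = 146 × 0.382 = 55.77 N·m clockwise.
Net moment of known loads = 5.231 N·m clockwise.
An unknown mass m at 0.707 m has arm 0.241 m; its moment is m·g·0.241 counterclockwise.
Setting net torque to zero: m × 10 × 0.241 = 5.231 → m = 5.231 / (10 × 0.241) = 2.17 kg.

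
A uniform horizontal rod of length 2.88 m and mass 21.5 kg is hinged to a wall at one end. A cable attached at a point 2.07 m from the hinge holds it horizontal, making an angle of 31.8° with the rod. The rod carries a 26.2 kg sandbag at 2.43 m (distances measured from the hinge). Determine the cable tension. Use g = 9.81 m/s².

T ≈ 851 N

Choose the hinge as the axis so the unknown hinge reaction has zero arm there.
Beam weight: 21.5 × 9.81 = 210.9 N down at 1.44 m → arm 1.44 m, τ = 210.9 × 1.44 = 303.7 N·m clockwise.
Sandbag: 26.2 × 9.81 = 257 N down at 2.43 m → arm 2.43 m, τ = 257 × 2.43 = 624.5 N·m clockwise.
Total clockwise load moment = 928.2 N·m.
The cable tension T acts at 2.07 m; only its component perpendicular to the rod, T sinθ, produces torque. sin 31.8° = 0.527.
Στ = 0 ⇒ T × 2.07 × 0.527 = 928.2 ⇒ T = 928.2 / 1.091 = 851 N.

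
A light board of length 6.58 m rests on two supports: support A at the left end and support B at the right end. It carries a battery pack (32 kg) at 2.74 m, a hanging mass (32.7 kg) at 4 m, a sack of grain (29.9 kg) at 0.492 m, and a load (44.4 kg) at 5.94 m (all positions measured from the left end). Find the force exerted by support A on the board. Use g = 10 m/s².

R_A ≈ 635 N

Taking torques about support B:
Battery pack: 32 × 10 = 320 N down at 2.74 m → arm 3.84 m, τ = 320 × 3.84 = 1229 N·m counterclockwise.
Hanging mass: 32.7 × 10 = 327 N down at 4 m → arm 2.58 m, τ = 327 × 2.58 = 843.7 N·m counterclockwise.
Sack of grain: 29.9 × 10 = 299 N down at 0.492 m → arm 6.088 m, τ = 299 × 6.088 = 1820 N·m counterclockwise.
Load: 44.4 × 10 = 444 N down at 5.94 m → arm 0.64 m, τ = 444 × 0.64 = 284.2 N·m counterclockwise.
Net load moment about support B = 4177 N·m counterclockwise.
Reaction R at support A is upward at 0 m, arm 6.58 m → moment R × 6.58 clockwise.
Στ = 0 ⇒ R × 6.58 = 4177 ⇒ R = 635 N.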